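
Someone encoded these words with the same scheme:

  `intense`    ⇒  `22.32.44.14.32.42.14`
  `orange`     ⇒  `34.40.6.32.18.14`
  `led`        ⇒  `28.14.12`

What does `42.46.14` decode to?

i(#9)→22 and n(#14)→32: differences scale by 2, so n = 2·pos + 4. The formula is n = 2×(alphabet index, a=1) + 4.
Reversing it on 42.46.14: 42→(42−4)÷2=19=s, 46→(46−4)÷2=21=u, 14→(14−4)÷2=5=e.

sue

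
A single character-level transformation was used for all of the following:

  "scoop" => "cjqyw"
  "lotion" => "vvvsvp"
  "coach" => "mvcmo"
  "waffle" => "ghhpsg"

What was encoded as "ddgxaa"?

Shifts by position in scoop: pos 0: s→c (+10), pos 1: c→j (+7), pos 2: o→q (+2), pos 3: o→y (+10), pos 4: p→w (+7) — repeating every 3. It's a Vigenère-style cipher with numeric key [10,7,2]: position i shifts by key[i mod 3].
Undoing it on ddgxaa: d−10=t, d−7=w, g−2=e, x−10=n, a−7=t, a−2=y.

twenty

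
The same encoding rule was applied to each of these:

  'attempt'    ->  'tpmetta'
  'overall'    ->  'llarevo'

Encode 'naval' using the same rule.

The output letters match the input read backwards: attempt reversed is tpmetta. The word is simply reversed.
On naval: reverse → lavan.

lavan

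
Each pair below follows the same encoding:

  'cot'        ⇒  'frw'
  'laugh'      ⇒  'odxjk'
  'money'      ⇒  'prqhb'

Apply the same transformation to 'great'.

Compare letters: c→f is +3, o→r is +3, t→w is +3 — a constant shift. This is a Caesar cipher with shift 3.
For great: g+3=j, r+3=u, e+3=h, a+3=d, t+3=w.

juhdw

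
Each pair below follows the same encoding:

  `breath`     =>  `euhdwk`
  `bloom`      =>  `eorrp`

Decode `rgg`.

odd

Every letter moves 3 places later in the alphabet, wrapping around z→a.
Undoing it on rgg: r−3=o, g−3=d, g−3=d.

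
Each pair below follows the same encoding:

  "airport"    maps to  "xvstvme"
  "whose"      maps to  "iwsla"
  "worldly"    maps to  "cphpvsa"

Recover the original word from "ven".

The output letters match the input read backwards, each shifted +4: airport reversed is tropria. Two steps: reverse the string, then apply a Caesar shift of +4.
Decoding ven: shift back: v−4=r, e−4=a, n−4=j → raj; then reverse → jar.

jar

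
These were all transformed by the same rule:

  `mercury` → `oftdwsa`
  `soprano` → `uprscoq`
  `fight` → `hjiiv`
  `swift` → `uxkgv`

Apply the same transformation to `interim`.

Shifts by position in mercury: pos 0: m→o (+2), pos 1: e→f (+1), pos 2: r→t (+2), pos 3: c→d (+1) — repeating every 2. A repeating key of period 2 is used — shifts +2, +1 over and over.
On interim: i+2=k, n+1=o, t+2=v, e+1=f, r+2=t, i+1=j, m+2=o.

kovftjo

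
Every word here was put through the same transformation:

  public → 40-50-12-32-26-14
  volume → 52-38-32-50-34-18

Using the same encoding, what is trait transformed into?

48-44-10-26-48

Each letter becomes 2×(its alphabet position, a=1..z=26) + 8.
On trait: t=20→48, r=18→44, a=1→10, i=9→26, t=20→48.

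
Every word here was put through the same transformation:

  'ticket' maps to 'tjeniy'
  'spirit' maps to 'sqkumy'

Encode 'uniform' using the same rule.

Letter i (0-indexed) is shifted by i+0, so successive shifts are 0, 1, 2, ….
On uniform: u+0=u, n+1=o, i+2=k, f+3=i, o+4=s, r+5=w, m+6=s.

uokisws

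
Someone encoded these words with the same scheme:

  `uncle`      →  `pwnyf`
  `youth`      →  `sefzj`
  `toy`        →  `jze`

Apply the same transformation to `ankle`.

pwvyl

The output letters match the input read backwards, each shifted +11: uncle reversed is elcnu. The word is reversed, then every letter is shifted forward by 11.
Applying it to ankle: reverse → elkna; then shift: e+11=p, l+11=w, k+11=v, n+11=y, a+11=l.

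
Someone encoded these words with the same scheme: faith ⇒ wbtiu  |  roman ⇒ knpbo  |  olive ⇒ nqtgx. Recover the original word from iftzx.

twice

Each letter's alphabet position (a=0..z=25) is mapped through 25·x+1 mod 26 — an affine cipher.
Undoing it on iftzx: i(8)→25·(8−1)≡19=t; f(5)→25·(5−1)≡22=w; t(19)→25·(19−1)≡8=i; z(25)→25·(25−1)≡2=c; x(23)→25·(23−1)≡4=e (all mod 26).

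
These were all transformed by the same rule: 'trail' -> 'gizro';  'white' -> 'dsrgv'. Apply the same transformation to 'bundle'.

Each pair mirrors across the alphabet (t↔g, r↔i, a↔z): positions sum to 25. This is the alphabet-reversal cipher (Atbash): a becomes z, b becomes y, etc.
For bundle: b↔y, u↔f, n↔m, d↔w, l↔o, e↔v.

yfmwov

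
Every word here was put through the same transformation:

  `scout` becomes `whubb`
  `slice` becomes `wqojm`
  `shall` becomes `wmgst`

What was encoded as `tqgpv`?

In scout: s→w is +4, c→h is +5, o→u is +6, u→b is +7 — the shift increases by 1 each position. Each letter shifts forward by (position + 4), i.e. 4, 5, 6, … — the shift grows by one for each successive letter.
Undoing it on tqgpv: t−4=p, q−5=l, g−6=a, p−7=i, v−8=n.

plain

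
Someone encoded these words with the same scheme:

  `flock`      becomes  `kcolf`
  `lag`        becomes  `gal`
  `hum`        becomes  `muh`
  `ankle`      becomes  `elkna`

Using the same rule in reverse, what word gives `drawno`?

onward

The word is simply reversed.
Reversing it on drawno: then reverse → onward.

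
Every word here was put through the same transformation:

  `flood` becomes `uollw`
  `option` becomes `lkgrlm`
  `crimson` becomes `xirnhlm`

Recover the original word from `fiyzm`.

urban

Each pair mirrors across the alphabet (f↔u, l↔o, o↔l): positions sum to 25. Each letter is replaced by its mirror in the alphabet: a↔z, b↔y, c↔x, and so on (the Atbash cipher).
Reversing it on fiyzm: f↔u, i↔r, y↔b, z↔a, m↔n.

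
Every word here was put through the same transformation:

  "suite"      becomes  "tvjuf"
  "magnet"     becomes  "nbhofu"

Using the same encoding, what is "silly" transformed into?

Compare letters: s→t is +1, u→v is +1, i→j is +1 — a constant shift. This is a Caesar cipher with shift 1.
On silly: s+1=t, i+1=j, l+1=m, l+1=m, y+1=z.

tjmmz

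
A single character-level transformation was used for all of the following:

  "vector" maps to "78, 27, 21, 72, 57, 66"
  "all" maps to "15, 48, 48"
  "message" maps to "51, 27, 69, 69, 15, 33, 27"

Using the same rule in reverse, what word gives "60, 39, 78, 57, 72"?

v(#22)→78 and e(#5)→27: differences scale by 3, so n = 3·pos + 12. With a=1..z=26, the number is 3·pos + 12.
Undoing it on 60, 39, 78, 57, 72: 60→(60−12)÷3=16=p, 39→(39−12)÷3=9=i, 78→(78−12)÷3=22=v, 57→(57−12)÷3=15=o, 72→(72−12)÷3=20=t.

pivot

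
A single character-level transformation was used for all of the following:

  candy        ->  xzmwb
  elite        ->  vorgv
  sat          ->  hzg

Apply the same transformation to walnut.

Each letter is replaced by its mirror in the alphabet: a↔z, b↔y, c↔x, and so on (the Atbash cipher).
For walnut: w↔d, a↔z, l↔o, n↔m, u↔f, t↔g.

dzomfg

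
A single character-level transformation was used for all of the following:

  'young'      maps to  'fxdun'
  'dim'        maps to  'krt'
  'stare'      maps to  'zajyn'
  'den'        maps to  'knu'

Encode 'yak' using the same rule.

The shift depends on letter class: consonant y→f is +7, but vowel o→x is +9. Two shifts are in play — +9 for a/e/i/o/u, +7 for every other letter.
For yak: y(cons)+7=f, a(vowel)+9=j, k(cons)+7=r.

fjr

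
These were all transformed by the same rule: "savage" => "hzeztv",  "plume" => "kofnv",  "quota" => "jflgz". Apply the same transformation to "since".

Each letter is replaced by its mirror in the alphabet: a↔z, b↔y, c↔x, and so on (the Atbash cipher).
For since: s↔h, i↔r, n↔m, c↔x, e↔v.

hrmxv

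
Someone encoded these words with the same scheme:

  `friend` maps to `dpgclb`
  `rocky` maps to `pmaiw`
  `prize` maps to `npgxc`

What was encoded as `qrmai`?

Compare letters: f→d is +24, r→p is +24, i→g is +24 — a constant shift. Each letter is shifted forward by 24 in the alphabet (a Caesar shift of +24).
Undoing it on qrmai: q−24=s, r−24=t, m−24=o, a−24=c, i−24=k.

stock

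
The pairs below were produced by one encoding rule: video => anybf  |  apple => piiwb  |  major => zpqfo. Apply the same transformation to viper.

anibo

v(21)→a(0) and i(8)→n(13) fit y≡3x+15 (mod 26); the inverse of 3 mod 26 is 9. Each letter's alphabet position (a=0..z=25) is mapped through 3·x+15 mod 26 — an affine cipher.
Applying it to viper: v(21)→3·21+15≡0=a; i(8)→3·8+15≡13=n; p(15)→3·15+15≡8=i; e(4)→3·4+15≡1=b; r(17)→3·17+15≡14=o (all mod 26).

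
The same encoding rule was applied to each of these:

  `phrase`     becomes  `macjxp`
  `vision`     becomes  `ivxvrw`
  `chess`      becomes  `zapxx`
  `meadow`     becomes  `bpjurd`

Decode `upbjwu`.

Treating letters as 0–25, the rule is x ↦ 21x + 9 (mod 26).
Reversing it on upbjwu: u(20)→5·(20−9)≡3=d; p(15)→5·(15−9)≡4=e; b(1)→5·(1−9)≡12=m; j(9)→5·(9−9)≡0=a; w(22)→5·(22−9)≡13=n; u(20)→5·(20−9)≡3=d (all mod 26).

demand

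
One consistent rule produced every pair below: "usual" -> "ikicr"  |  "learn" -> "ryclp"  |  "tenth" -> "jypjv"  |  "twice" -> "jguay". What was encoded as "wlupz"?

u(20)→i(8) and s(18)→k(10) fit y≡25x+2 (mod 26); the inverse of 25 mod 26 is 25. This is an affine cipher: with a=0,…,z=25, each position x becomes (25x+2) mod 26.
Decoding wlupz: w(22)→25·(22−2)≡6=g; l(11)→25·(11−2)≡17=r; u(20)→25·(20−2)≡8=i; p(15)→25·(15−2)≡13=n; z(25)→25·(25−2)≡3=d (all mod 26).

grind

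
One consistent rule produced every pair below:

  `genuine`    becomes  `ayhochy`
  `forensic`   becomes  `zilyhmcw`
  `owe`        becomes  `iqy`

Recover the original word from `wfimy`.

close

Compare letters: g→a is +20, e→y is +20, n→h is +20 — a constant shift. It's a constant shift of +20 (ROT20).
Undoing it on wfimy: w−20=c, f−20=l, i−20=o, m−20=s, y−20=e.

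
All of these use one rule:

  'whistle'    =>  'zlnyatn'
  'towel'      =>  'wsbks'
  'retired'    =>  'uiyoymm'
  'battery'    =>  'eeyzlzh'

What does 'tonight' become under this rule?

Each letter shifts forward by (position + 3), i.e. 3, 4, 5, … — the shift grows by one for each successive letter.
For tonight: t+3=w, o+4=s, n+5=s, i+6=o, g+7=n, h+8=p, t+9=c.

wssonpc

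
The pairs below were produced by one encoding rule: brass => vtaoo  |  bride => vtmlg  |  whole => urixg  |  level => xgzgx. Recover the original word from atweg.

argue

b(1)→v(21) and r(17)→t(19) fit y≡21x+0 (mod 26); the inverse of 21 mod 26 is 5. Each letter's alphabet position (a=0..z=25) is mapped through 21·x+0 mod 26 — an affine cipher.
Undoing it on atweg: a(0)→5·(0−0)≡0=a; t(19)→5·(19−0)≡17=r; w(22)→5·(22−0)≡6=g; e(4)→5·(4−0)≡20=u; g(6)→5·(6−0)≡4=e (all mod 26).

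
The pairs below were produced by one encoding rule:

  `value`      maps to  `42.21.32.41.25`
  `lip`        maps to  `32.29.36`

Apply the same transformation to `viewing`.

v is letter #22 and maps to 42: an offset of 20. Letters become their 1-based position plus 20 (so a→21, b→22, …).
For viewing: v=22→42, i=9→29, e=5→25, w=23→43, i=9→29, n=14→34, g=7→27.

42.29.25.43.29.34.27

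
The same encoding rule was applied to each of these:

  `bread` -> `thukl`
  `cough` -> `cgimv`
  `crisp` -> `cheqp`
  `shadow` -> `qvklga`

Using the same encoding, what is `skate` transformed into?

b(1)→t(19) and r(17)→h(7) fit y≡9x+10 (mod 26); the inverse of 9 mod 26 is 3. Each letter's alphabet position (a=0..z=25) is mapped through 9·x+10 mod 26 — an affine cipher.
On skate: s(18)→9·18+10≡16=q; k(10)→9·10+10≡22=w; a(0)→9·0+10≡10=k; t(19)→9·19+10≡25=z; e(4)→9·4+10≡20=u (all mod 26).

qwkzu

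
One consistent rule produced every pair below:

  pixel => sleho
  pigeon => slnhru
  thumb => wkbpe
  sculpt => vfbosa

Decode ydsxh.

Shifts by position in pixel: pos 0: p→s (+3), pos 1: i→l (+3), pos 2: x→e (+7), pos 3: e→h (+3), pos 4: l→o (+3) — repeating every 3. A repeating key of period 3 is used — shifts +3, +3, +7 over and over.
Reversing it on ydsxh: y−3=v, d−3=a, s−7=l, x−3=u, h−3=e.

value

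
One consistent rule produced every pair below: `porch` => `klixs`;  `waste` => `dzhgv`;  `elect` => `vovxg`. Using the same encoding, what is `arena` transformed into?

zivmz

Each pair mirrors across the alphabet (p↔k, o↔l, r↔i): positions sum to 25. Each letter is replaced by its mirror in the alphabet: a↔z, b↔y, c↔x, and so on (the Atbash cipher).
For arena: a↔z, r↔i, e↔v, n↔m, a↔z.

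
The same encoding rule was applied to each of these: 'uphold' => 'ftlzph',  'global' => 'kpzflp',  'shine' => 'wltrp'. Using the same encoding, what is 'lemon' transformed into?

The shift depends on letter class: consonant p→t is +4, but vowel u→f is +11. Two shifts are in play — +11 for a/e/i/o/u, +4 for every other letter.
On lemon: l(cons)+4=p, e(vowel)+11=p, m(cons)+4=q, o(vowel)+11=z, n(cons)+4=r.

ppqzr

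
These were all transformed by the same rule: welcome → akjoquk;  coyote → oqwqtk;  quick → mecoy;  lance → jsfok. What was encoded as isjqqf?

Each letter's alphabet position (a=0..z=25) is mapped through 11·x+18 mod 26 — an affine cipher.
Undoing it on isjqqf: i(8)→19·(8−18)≡18=s; s(18)→19·(18−18)≡0=a; j(9)→19·(9−18)≡11=l; q(16)→19·(16−18)≡14=o; q(16)→19·(16−18)≡14=o; f(5)→19·(5−18)≡13=n (all mod 26).

saloon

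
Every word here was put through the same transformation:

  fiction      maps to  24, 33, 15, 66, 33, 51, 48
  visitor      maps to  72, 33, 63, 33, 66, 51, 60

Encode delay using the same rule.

With a=1..z=26, the number is 3·pos + 6.
On delay: d=4→18, e=5→21, l=12→42, a=1→9, y=25→81.

18, 21, 42, 9, 81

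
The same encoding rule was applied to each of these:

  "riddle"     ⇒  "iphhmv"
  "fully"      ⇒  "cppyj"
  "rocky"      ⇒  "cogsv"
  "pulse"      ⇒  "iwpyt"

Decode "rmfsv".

robin

The word is reversed, then every letter is shifted forward by 4.
Undoing it on rmfsv: shift back: r−4=n, m−4=i, f−4=b, s−4=o, v−4=r → nibor; then reverse → robin.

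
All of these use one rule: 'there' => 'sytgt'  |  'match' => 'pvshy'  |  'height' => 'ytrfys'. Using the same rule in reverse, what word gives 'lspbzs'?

utmost

t(19)→s(18) and h(7)→y(24) fit y≡19x+21 (mod 26); the inverse of 19 mod 26 is 11. This is an affine cipher: with a=0,…,z=25, each position x becomes (19x+21) mod 26.
Decoding lspbzs: l(11)→11·(11−21)≡20=u; s(18)→11·(18−21)≡19=t; p(15)→11·(15−21)≡12=m; b(1)→11·(1−21)≡14=o; z(25)→11·(25−21)≡18=s; s(18)→11·(18−21)≡19=t (all mod 26).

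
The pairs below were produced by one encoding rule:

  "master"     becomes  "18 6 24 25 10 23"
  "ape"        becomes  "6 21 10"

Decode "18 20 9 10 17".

Each letter is replaced by its alphabet position (a=1..z=26) + 5.
Reversing it on 18 20 9 10 17: 18→(18−5)÷1=13=m, 20→(20−5)÷1=15=o, 9→(9−5)÷1=4=d, 10→(10−5)÷1=5=e, 17→(17−5)÷1=12=l.

model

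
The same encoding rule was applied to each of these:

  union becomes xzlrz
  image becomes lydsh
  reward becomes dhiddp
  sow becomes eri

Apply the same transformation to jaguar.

The shift depends on letter class: consonant n→z is +12, but vowel u→x is +3. The rule splits by letter class: vowels +3, consonants +12.
For jaguar: j(cons)+12=v, a(vowel)+3=d, g(cons)+12=s, u(vowel)+3=x, a(vowel)+3=d, r(cons)+12=d.

vdsxdd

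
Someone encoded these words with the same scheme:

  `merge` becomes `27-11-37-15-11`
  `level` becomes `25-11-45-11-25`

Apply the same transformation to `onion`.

m(#13)→27 and e(#5)→11: differences scale by 2, so n = 2·pos + 1. The formula is n = 2×(alphabet index, a=1) + 1.
On onion: o=15→31, n=14→29, i=9→19, o=15→31, n=14→29.

31-29-19-31-29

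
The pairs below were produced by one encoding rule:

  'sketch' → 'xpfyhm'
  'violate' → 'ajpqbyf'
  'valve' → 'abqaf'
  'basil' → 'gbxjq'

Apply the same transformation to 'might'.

rjlmy

The shift depends on letter class: consonant s→x is +5, but vowel e→f is +1. Vowels shift forward by 1 and consonants shift forward by 5.
For might: m(cons)+5=r, i(vowel)+1=j, g(cons)+5=l, h(cons)+5=m, t(cons)+5=y.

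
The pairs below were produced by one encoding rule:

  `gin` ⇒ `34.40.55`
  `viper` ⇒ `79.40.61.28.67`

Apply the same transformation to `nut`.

55.76.73

g(#7)→34 and i(#9)→40: differences scale by 3, so n = 3·pos + 13. With a=1..z=26, the number is 3·pos + 13.
Applying it to nut: n=14→55, u=21→76, t=20→73.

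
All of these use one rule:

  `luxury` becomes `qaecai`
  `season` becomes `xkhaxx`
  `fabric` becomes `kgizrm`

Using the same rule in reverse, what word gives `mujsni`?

Letter i (0-indexed) is shifted by i+5, so successive shifts are 5, 6, 7, ….
Decoding mujsni: m−5=h, u−6=o, j−7=c, s−8=k, n−9=e, i−10=y.

hockey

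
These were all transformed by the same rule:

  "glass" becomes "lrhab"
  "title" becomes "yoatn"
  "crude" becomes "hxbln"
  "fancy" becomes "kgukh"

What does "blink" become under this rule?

In glass: g→l is +5, l→r is +6, a→h is +7, s→a is +8 — the shift increases by 1 each position. Letter i (0-indexed) is shifted by i+5, so successive shifts are 5, 6, 7, ….
For blink: b+5=g, l+6=r, i+7=p, n+8=v, k+9=t.

grpvt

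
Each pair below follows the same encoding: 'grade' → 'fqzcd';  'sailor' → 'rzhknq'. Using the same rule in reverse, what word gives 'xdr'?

Compare letters: g→f is +25, r→q is +25, a→z is +25 — a constant shift. This is a Caesar cipher with shift 25.
Undoing it on xdr: x−25=y, d−25=e, r−25=s.

yes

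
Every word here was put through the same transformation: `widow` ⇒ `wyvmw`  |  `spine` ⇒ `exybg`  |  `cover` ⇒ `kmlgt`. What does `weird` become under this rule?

Each letter's alphabet position (a=0..z=25) is mapped through 11·x+14 mod 26 — an affine cipher.
Applying it to weird: w(22)→11·22+14≡22=w; e(4)→11·4+14≡6=g; i(8)→11·8+14≡24=y; r(17)→11·17+14≡19=t; d(3)→11·3+14≡21=v (all mod 26).

wgytv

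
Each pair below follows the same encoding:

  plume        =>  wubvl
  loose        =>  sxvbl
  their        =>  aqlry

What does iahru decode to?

Shifts by position in plume: pos 0: p→w (+7), pos 1: l→u (+9), pos 2: u→b (+7), pos 3: m→v (+9) — repeating every 2. It's a Vigenère-style cipher with numeric key [7,9]: position i shifts by key[i mod 2].
Decoding iahru: i−7=b, a−9=r, h−7=a, r−9=i, u−7=n.

brain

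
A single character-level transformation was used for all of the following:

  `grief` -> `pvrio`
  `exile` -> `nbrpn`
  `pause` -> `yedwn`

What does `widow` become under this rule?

Shifts by position in grief: pos 0: g→p (+9), pos 1: r→v (+4), pos 2: i→r (+9), pos 3: e→i (+4) — repeating every 2. The shifts repeat in a cycle of length 2: positions 0,1,… shift by +9, +4, then the pattern repeats.
On widow: w+9=f, i+4=m, d+9=m, o+4=s, w+9=f.

fmmsf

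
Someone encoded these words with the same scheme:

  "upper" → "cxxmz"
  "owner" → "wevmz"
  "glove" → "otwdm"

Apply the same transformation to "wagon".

Compare letters: u→c is +8, p→x is +8, p→x is +8 — a constant shift. Each letter is shifted forward by 8 in the alphabet (a Caesar shift of +8).
Applying it to wagon: w+8=e, a+8=i, g+8=o, o+8=w, n+8=v.

eiowv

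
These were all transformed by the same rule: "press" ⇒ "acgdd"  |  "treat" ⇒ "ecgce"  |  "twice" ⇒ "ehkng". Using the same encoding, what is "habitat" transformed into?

scmkece

The shift depends on letter class: consonant p→a is +11, but vowel e→g is +2. Two shifts are in play — +2 for a/e/i/o/u, +11 for every other letter.
On habitat: h(cons)+11=s, a(vowel)+2=c, b(cons)+11=m, i(vowel)+2=k, t(cons)+11=e, a(vowel)+2=c, t(cons)+11=e.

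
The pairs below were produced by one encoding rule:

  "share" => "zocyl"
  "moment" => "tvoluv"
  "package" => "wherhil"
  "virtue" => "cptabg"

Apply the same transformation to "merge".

Shifts by position in share: pos 0: s→z (+7), pos 1: h→o (+7), pos 2: a→c (+2), pos 3: r→y (+7), pos 4: e→l (+7) — repeating every 3. A repeating key of period 3 is used — shifts +7, +7, +2 over and over.
Applying it to merge: m+7=t, e+7=l, r+2=t, g+7=n, e+7=l.

tltnl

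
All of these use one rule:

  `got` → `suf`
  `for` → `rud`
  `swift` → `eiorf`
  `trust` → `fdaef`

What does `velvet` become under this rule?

Two shifts are in play — +6 for a/e/i/o/u, +12 for every other letter.
Applying it to velvet: v(cons)+12=h, e(vowel)+6=k, l(cons)+12=x, v(cons)+12=h, e(vowel)+6=k, t(cons)+12=f.

hkxhkf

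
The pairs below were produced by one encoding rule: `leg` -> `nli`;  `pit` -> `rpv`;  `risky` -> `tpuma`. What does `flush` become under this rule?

hnbuj

The shift depends on letter class: consonant l→n is +2, but vowel e→l is +7. The rule splits by letter class: vowels +7, consonants +2.
On flush: f(cons)+2=h, l(cons)+2=n, u(vowel)+7=b, s(cons)+2=u, h(cons)+2=j.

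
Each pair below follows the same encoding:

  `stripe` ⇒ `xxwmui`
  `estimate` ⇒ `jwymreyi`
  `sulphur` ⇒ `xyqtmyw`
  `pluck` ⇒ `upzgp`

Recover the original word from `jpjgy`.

It's a Vigenère-style cipher with numeric key [5,4]: position i shifts by key[i mod 2].
Reversing it on jpjgy: j−5=e, p−4=l, j−5=e, g−4=c, y−5=t.

elect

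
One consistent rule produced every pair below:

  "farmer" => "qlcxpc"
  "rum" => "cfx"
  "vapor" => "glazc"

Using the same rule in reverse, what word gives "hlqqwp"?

waffle

Compare letters: f→q is +11, a→l is +11, r→c is +11 — a constant shift. It's a constant shift of +11 (ROT11).
Reversing it on hlqqwp: h−11=w, l−11=a, q−11=f, q−11=f, w−11=l, p−11=e.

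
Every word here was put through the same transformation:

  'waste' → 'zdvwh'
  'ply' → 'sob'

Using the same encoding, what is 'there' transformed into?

Compare letters: w→z is +3, a→d is +3, s→v is +3 — a constant shift. Every letter moves 3 places later in the alphabet, wrapping around z→a.
Applying it to there: t+3=w, h+3=k, e+3=h, r+3=u, e+3=h.

wkhuh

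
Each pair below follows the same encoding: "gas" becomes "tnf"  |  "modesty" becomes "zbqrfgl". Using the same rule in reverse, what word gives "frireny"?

several

Compare letters: g→t is +13, a→n is +13, s→f is +13 — a constant shift. This is a Caesar cipher with shift 13.
Undoing it on frireny: f−13=s, r−13=e, i−13=v, r−13=e, e−13=r, n−13=a, y−13=l.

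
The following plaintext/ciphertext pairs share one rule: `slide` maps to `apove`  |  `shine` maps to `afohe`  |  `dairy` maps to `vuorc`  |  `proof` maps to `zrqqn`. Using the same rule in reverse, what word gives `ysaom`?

s(18)→a(0) and l(11)→p(15) fit y≡9x+20 (mod 26); the inverse of 9 mod 26 is 3. Treating letters as 0–25, the rule is x ↦ 9x + 20 (mod 26).
Undoing it on ysaom: y(24)→3·(24−20)≡12=m; s(18)→3·(18−20)≡20=u; a(0)→3·(0−20)≡18=s; o(14)→3·(14−20)≡8=i; m(12)→3·(12−20)≡2=c (all mod 26).

music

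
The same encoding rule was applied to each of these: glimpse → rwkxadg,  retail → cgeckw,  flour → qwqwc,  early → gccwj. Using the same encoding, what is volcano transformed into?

The shift depends on letter class: consonant g→r is +11, but vowel i→k is +2. Two shifts are in play — +2 for a/e/i/o/u, +11 for every other letter.
Applying it to volcano: v(cons)+11=g, o(vowel)+2=q, l(cons)+11=w, c(cons)+11=n, a(vowel)+2=c, n(cons)+11=y, o(vowel)+2=q.

gqwncyq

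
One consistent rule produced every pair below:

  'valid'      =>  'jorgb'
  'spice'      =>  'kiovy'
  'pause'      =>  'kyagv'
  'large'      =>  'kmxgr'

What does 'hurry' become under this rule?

The output letters match the input read backwards, each shifted +6: valid reversed is dilav. The word is reversed, then every letter is shifted forward by 6.
Applying it to hurry: reverse → yrruh; then shift: y+6=e, r+6=x, r+6=x, u+6=a, h+6=n.

exxan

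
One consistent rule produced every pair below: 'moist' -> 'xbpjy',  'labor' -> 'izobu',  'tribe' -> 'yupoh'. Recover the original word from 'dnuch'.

curve

m(12)→x(23) and o(14)→b(1) fit y≡15x+25 (mod 26); the inverse of 15 mod 26 is 7. Treating letters as 0–25, the rule is x ↦ 15x + 25 (mod 26).
Reversing it on dnuch: d(3)→7·(3−25)≡2=c; n(13)→7·(13−25)≡20=u; u(20)→7·(20−25)≡17=r; c(2)→7·(2−25)≡21=v; h(7)→7·(7−25)≡4=e (all mod 26).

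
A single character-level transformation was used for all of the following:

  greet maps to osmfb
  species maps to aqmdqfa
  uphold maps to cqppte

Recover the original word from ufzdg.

mercy

Shifts by position in greet: pos 0: g→o (+8), pos 1: r→s (+1), pos 2: e→m (+8), pos 3: e→f (+1) — repeating every 2. It's a Vigenère-style cipher with numeric key [8,1]: position i shifts by key[i mod 2].
Decoding ufzdg: u−8=m, f−1=e, z−8=r, d−1=c, g−8=y.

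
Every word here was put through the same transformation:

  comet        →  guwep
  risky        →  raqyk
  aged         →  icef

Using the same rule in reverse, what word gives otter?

upper

c(2)→g(6) and o(14)→u(20) fit y≡25x+8 (mod 26); the inverse of 25 mod 26 is 25. This is an affine cipher: with a=0,…,z=25, each position x becomes (25x+8) mod 26.
Reversing it on otter: o(14)→25·(14−8)≡20=u; t(19)→25·(19−8)≡15=p; t(19)→25·(19−8)≡15=p; e(4)→25·(4−8)≡4=e; r(17)→25·(17−8)≡17=r (all mod 26).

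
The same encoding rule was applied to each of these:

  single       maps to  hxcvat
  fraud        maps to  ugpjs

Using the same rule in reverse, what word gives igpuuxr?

traffic

Every letter moves 15 places later in the alphabet, wrapping around z→a.
Undoing it on igpuuxr: i−15=t, g−15=r, p−15=a, u−15=f, u−15=f, x−15=i, r−15=c.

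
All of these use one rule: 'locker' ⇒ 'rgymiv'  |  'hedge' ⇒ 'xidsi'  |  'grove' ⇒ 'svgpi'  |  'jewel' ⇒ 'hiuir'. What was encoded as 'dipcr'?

l(11)→r(17) and o(14)→g(6) fit y≡5x+14 (mod 26); the inverse of 5 mod 26 is 21. Each letter's alphabet position (a=0..z=25) is mapped through 5·x+14 mod 26 — an affine cipher.
Reversing it on dipcr: d(3)→21·(3−14)≡3=d; i(8)→21·(8−14)≡4=e; p(15)→21·(15−14)≡21=v; c(2)→21·(2−14)≡8=i; r(17)→21·(17−14)≡11=l (all mod 26).

devil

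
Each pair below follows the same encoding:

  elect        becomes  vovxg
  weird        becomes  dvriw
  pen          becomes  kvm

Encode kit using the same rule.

Each pair mirrors across the alphabet (e↔v, l↔o, e↔v): positions sum to 25. This is the alphabet-reversal cipher (Atbash): a becomes z, b becomes y, etc.
For kit: k↔p, i↔r, t↔g.

prg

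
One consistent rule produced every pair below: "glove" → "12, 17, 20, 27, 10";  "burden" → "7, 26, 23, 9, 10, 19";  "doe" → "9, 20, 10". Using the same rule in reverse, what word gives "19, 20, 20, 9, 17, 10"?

g is letter #7 and maps to 12: an offset of 5. Each letter is replaced by its alphabet position (a=1..z=26) + 5.
Reversing it on 19, 20, 20, 9, 17, 10: 19→(19−5)÷1=14=n, 20→(20−5)÷1=15=o, 20→(20−5)÷1=15=o, 9→(9−5)÷1=4=d, 17→(17−5)÷1=12=l, 10→(10−5)÷1=5=e.

noodle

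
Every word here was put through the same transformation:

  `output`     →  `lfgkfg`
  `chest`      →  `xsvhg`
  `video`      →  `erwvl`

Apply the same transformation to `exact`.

vczxg

Each letter is replaced by its mirror in the alphabet: a↔z, b↔y, c↔x, and so on (the Atbash cipher).
Applying it to exact: e↔v, x↔c, a↔z, c↔x, t↔g.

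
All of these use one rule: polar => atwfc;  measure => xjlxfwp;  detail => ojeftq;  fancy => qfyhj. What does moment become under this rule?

Shifts by position in polar: pos 0: p→a (+11), pos 1: o→t (+5), pos 2: l→w (+11), pos 3: a→f (+5) — repeating every 2. The shifts repeat in a cycle of length 2: positions 0,1,… shift by +11, +5, then the pattern repeats.
Applying it to moment: m+11=x, o+5=t, m+11=x, e+5=j, n+11=y, t+5=y.

xtxjyy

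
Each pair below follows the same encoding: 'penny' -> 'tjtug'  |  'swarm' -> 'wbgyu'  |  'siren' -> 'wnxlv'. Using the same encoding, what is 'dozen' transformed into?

htflv

Each letter shifts forward by (position + 4), i.e. 4, 5, 6, … — the shift grows by one for each successive letter.
On dozen: d+4=h, o+5=t, z+6=f, e+7=l, n+8=v.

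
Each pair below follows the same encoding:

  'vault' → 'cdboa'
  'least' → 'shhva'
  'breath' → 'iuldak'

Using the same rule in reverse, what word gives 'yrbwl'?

Shifts by position in vault: pos 0: v→c (+7), pos 1: a→d (+3), pos 2: u→b (+7), pos 3: l→o (+3) — repeating every 2. A repeating key of period 2 is used — shifts +7, +3 over and over.
Decoding yrbwl: y−7=r, r−3=o, b−7=u, w−3=t, l−7=e.

route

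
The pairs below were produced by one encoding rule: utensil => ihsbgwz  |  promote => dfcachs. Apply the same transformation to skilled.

gywzzsr

Compare letters: u→i is +14, t→h is +14, e→s is +14 — a constant shift. It's a constant shift of +14 (ROT14).
Applying it to skilled: s+14=g, k+14=y, i+14=w, l+14=z, l+14=z, e+14=s, d+14=r.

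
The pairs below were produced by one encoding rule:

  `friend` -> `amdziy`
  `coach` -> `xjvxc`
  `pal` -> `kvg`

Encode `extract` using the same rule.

zsomvxo

Compare letters: f→a is +21, r→m is +21, i→d is +21 — a constant shift. This is a Caesar cipher with shift 21.
Applying it to extract: e+21=z, x+21=s, t+21=o, r+21=m, a+21=v, c+21=x, t+21=o.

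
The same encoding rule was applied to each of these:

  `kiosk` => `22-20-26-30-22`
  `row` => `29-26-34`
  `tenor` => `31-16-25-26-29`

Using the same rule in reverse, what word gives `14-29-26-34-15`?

Each letter is replaced by its alphabet position (a=1..z=26) + 11.
Undoing it on 14-29-26-34-15: 14→(14−11)÷1=3=c, 29→(29−11)÷1=18=r, 26→(26−11)÷1=15=o, 34→(34−11)÷1=23=w, 15→(15−11)÷1=4=d.

crowd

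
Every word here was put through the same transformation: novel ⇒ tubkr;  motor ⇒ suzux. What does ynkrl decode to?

Compare letters: n→t is +6, o→u is +6, v→b is +6 — a constant shift. Each letter is shifted forward by 6 in the alphabet (a Caesar shift of +6).
Decoding ynkrl: y−6=s, n−6=h, k−6=e, r−6=l, l−6=f.

shelf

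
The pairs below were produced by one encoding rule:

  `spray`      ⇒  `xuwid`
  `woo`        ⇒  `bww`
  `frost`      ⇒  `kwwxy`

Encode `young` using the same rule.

The shift depends on letter class: consonant s→x is +5, but vowel a→i is +8. Vowels shift forward by 8 and consonants shift forward by 5.
Applying it to young: y(cons)+5=d, o(vowel)+8=w, u(vowel)+8=c, n(cons)+5=s, g(cons)+5=l.

dwcsl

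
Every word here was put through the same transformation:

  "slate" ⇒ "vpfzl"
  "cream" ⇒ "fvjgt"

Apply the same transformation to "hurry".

kywxf

In slate: s→v is +3, l→p is +4, a→f is +5, t→z is +6 — the shift increases by 1 each position. Each letter shifts forward by (position + 3), i.e. 3, 4, 5, … — the shift grows by one for each successive letter.
On hurry: h+3=k, u+4=y, r+5=w, r+6=x, y+7=f.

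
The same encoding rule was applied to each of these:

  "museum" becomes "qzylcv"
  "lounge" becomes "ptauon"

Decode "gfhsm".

cable

In museum: m→q is +4, u→z is +5, s→y is +6, e→l is +7 — the shift increases by 1 each position. Each letter shifts forward by (position + 4), i.e. 4, 5, 6, … — the shift grows by one for each successive letter.
Reversing it on gfhsm: g−4=c, f−5=a, h−6=b, s−7=l, m−8=e.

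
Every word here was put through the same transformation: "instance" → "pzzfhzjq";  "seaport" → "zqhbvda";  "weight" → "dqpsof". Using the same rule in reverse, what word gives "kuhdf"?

diary

It's a Vigenère-style cipher with numeric key [7,12]: position i shifts by key[i mod 2].
Decoding kuhdf: k−7=d, u−12=i, h−7=a, d−12=r, f−7=y.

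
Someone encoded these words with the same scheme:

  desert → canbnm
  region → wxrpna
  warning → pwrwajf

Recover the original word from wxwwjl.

The output letters match the input read backwards, each shifted +9: desert reversed is tresed. Two steps: reverse the string, then apply a Caesar shift of +9.
Decoding wxwwjl: shift back: w−9=n, x−9=o, w−9=n, w−9=n, j−9=a, l−9=c → nonnac; then reverse → cannon.

cannon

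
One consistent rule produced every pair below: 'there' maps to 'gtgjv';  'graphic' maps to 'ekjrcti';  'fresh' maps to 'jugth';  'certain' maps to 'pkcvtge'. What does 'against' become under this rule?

vupkcic

Two steps: reverse the string, then apply a Caesar shift of +2.
On against: reverse → tsniaga; then shift: t+2=v, s+2=u, n+2=p, i+2=k, a+2=c, g+2=i, a+2=c.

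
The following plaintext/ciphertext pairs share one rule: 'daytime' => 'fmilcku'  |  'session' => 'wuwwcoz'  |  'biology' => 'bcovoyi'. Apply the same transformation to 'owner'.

oezuh

This is an affine cipher: with a=0,…,z=25, each position x becomes (15x+12) mod 26.
On owner: o(14)→15·14+12≡14=o; w(22)→15·22+12≡4=e; n(13)→15·13+12≡25=z; e(4)→15·4+12≡20=u; r(17)→15·17+12≡7=h (all mod 26).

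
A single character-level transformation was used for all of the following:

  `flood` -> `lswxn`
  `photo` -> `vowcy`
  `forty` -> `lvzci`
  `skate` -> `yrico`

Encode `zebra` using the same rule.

In flood: f→l is +6, l→s is +7, o→w is +8, o→x is +9 — the shift increases by 1 each position. Letter i (0-indexed) is shifted by i+6, so successive shifts are 6, 7, 8, ….
On zebra: z+6=f, e+7=l, b+8=j, r+9=a, a+10=k.

fljak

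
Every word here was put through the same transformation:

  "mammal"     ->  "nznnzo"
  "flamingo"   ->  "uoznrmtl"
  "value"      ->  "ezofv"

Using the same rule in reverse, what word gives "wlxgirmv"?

This is the alphabet-reversal cipher (Atbash): a becomes z, b becomes y, etc.
Decoding wlxgirmv: w↔d, l↔o, x↔c, g↔t, i↔r, r↔i, m↔n, v↔e.

doctrine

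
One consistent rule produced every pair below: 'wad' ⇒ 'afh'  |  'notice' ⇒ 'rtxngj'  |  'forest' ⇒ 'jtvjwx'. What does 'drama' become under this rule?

hvfqf

The shift depends on letter class: consonant w→a is +4, but vowel a→f is +5. The rule splits by letter class: vowels +5, consonants +4.
For drama: d(cons)+4=h, r(cons)+4=v, a(vowel)+5=f, m(cons)+4=q, a(vowel)+5=f.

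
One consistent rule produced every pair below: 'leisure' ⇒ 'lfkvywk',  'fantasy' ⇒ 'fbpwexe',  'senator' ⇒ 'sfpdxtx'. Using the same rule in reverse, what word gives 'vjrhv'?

viper

Letter i (0-indexed) is shifted by i+0, so successive shifts are 0, 1, 2, ….
Undoing it on vjrhv: v−0=v, j−1=i, r−2=p, h−3=e, v−4=r.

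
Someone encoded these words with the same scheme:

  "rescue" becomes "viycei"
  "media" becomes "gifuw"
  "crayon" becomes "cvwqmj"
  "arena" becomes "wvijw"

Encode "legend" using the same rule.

dioijf

This is an affine cipher: with a=0,…,z=25, each position x becomes (3x+22) mod 26.
Applying it to legend: l(11)→3·11+22≡3=d; e(4)→3·4+22≡8=i; g(6)→3·6+22≡14=o; e(4)→3·4+22≡8=i; n(13)→3·13+22≡9=j; d(3)→3·3+22≡5=f (all mod 26).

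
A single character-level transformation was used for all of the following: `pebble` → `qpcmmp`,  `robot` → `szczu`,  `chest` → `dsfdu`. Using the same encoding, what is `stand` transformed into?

tebye

The shifts repeat in a cycle of length 2: positions 0,1,… shift by +1, +11, then the pattern repeats.
For stand: s+1=t, t+11=e, a+1=b, n+11=y, d+1=e.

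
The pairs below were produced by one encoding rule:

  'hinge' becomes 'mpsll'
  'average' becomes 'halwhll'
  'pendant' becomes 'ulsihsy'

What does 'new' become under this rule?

The shift depends on letter class: consonant h→m is +5, but vowel i→p is +7. Two shifts are in play — +7 for a/e/i/o/u, +5 for every other letter.
For new: n(cons)+5=s, e(vowel)+7=l, w(cons)+5=b.

slb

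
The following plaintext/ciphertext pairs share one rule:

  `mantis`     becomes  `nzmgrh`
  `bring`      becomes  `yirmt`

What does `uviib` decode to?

ferry

Each letter is replaced by its mirror in the alphabet: a↔z, b↔y, c↔x, and so on (the Atbash cipher).
Decoding uviib: u↔f, v↔e, i↔r, i↔r, b↔y.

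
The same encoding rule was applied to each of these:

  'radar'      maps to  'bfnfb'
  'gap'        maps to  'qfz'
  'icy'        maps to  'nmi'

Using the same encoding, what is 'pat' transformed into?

The shift depends on letter class: consonant r→b is +10, but vowel a→f is +5. Two shifts are in play — +5 for a/e/i/o/u, +10 for every other letter.
On pat: p(cons)+10=z, a(vowel)+5=f, t(cons)+10=d.

zfd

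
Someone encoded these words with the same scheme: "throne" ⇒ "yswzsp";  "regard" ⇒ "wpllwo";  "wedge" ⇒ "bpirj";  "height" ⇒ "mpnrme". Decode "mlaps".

haven

Shifts by position in throne: pos 0: t→y (+5), pos 1: h→s (+11), pos 2: r→w (+5), pos 3: o→z (+11) — repeating every 2. The shifts repeat in a cycle of length 2: positions 0,1,… shift by +5, +11, then the pattern repeats.
Reversing it on mlaps: m−5=h, l−11=a, a−5=v, p−11=e, s−5=n.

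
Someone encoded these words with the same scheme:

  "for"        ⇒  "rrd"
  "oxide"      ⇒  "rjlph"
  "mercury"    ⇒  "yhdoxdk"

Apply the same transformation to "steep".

efhhb

The shift depends on letter class: consonant f→r is +12, but vowel o→r is +3. The rule splits by letter class: vowels +3, consonants +12.
On steep: s(cons)+12=e, t(cons)+12=f, e(vowel)+3=h, e(vowel)+3=h, p(cons)+12=b.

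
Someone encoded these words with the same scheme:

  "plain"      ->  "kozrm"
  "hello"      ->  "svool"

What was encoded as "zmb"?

any

Each pair mirrors across the alphabet (p↔k, l↔o, a↔z): positions sum to 25. Each letter is replaced by its mirror in the alphabet: a↔z, b↔y, c↔x, and so on (the Atbash cipher).
Decoding zmb: z↔a, m↔n, b↔y.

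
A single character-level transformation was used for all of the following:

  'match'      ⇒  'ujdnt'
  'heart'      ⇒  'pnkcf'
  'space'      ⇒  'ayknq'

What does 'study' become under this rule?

In match: m→u is +8, a→j is +9, t→d is +10, c→n is +11 — the shift increases by 1 each position. Each letter shifts forward by (position + 8), i.e. 8, 9, 10, … — the shift grows by one for each successive letter.
On study: s+8=a, t+9=c, u+10=e, d+11=o, y+12=k.

aceok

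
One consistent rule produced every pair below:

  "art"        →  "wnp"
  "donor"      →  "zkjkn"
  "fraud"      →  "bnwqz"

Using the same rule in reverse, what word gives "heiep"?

Compare letters: a→w is +22, r→n is +22, t→p is +22 — a constant shift. Each letter is shifted forward by 22 in the alphabet (a Caesar shift of +22).
Undoing it on heiep: h−22=l, e−22=i, i−22=m, e−22=i, p−22=t.

limit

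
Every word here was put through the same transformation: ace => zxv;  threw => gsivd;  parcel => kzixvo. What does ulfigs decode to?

Each letter is replaced by its mirror in the alphabet: a↔z, b↔y, c↔x, and so on (the Atbash cipher).
Decoding ulfigs: u↔f, l↔o, f↔u, i↔r, g↔t, s↔h.

fourth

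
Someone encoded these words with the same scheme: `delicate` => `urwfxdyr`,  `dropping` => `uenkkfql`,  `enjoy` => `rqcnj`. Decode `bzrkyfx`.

Each letter's alphabet position (a=0..z=25) is mapped through 23·x+3 mod 26 — an affine cipher.
Decoding bzrkyfx: b(1)→17·(1−3)≡18=s; z(25)→17·(25−3)≡10=k; r(17)→17·(17−3)≡4=e; k(10)→17·(10−3)≡15=p; y(24)→17·(24−3)≡19=t; f(5)→17·(5−3)≡8=i; x(23)→17·(23−3)≡2=c (all mod 26).

skeptic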